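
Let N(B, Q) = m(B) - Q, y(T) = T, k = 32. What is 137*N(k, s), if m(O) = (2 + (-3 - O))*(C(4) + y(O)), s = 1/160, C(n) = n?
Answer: -26041097/160 ≈ -1.6276e+5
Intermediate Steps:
s = 1/160 ≈ 0.0062500
m(O) = (-1 - O)*(4 + O) (m(O) = (2 + (-3 - O))*(4 + O) = (-1 - O)*(4 + O))
N(B, Q) = -4 - Q - B² - 5*B (N(B, Q) = (-4 - B² - 5*B) - Q = -4 - Q - B² - 5*B)
137*N(k, s) = 137*(-4 - 1*1/160 - 1*32² - 5*32) = 137*(-4 - 1/160 - 1*1024 - 160) = 137*(-4 - 1/160 - 1024 - 160) = 137*(-190081/160) = -26041097/160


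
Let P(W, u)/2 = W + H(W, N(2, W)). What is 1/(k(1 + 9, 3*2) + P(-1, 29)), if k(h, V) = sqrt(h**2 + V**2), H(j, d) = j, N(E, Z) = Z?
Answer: 1/30 + sqrt(34)/60 ≈ 0.13052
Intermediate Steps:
P(W, u) = 4*W (P(W, u) = 2*(W + W) = 2*(2*W) = 4*W)
k(h, V) = sqrt(V**2 + h**2)
1/(k(1 + 9, 3*2) + P(-1, 29)) = 1/(sqrt((3*2)**2 + (1 + 9)**2) + 4*(-1)) = 1/(sqrt(6**2 + 10**2) - 4) = 1/(sqrt(36 + 100) - 4) = 1/(sqrt(136) - 4) = 1/(2*sqrt(34) - 4) = 1/(-4 + 2*sqrt(34))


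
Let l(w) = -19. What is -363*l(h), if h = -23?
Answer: 6897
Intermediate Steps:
-363*l(h) = -363*(-19) = 6897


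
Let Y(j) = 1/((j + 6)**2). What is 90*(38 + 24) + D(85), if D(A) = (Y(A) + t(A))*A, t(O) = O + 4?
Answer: 108853830/8281 ≈ 13145.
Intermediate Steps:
t(O) = 4 + O
Y(j) = (6 + j)**(-2) (Y(j) = 1/((6 + j)**2) = (6 + j)**(-2))
D(A) = A*(4 + A + (6 + A)**(-2)) (D(A) = ((6 + A)**(-2) + (4 + A))*A = (4 + A + (6 + A)**(-2))*A = A*(4 + A + (6 + A)**(-2)))
90*(38 + 24) + D(85) = 90*(38 + 24) + (85**2 + 4*85 + 85/(6 + 85)**2) = 90*62 + (7225 + 340 + 85/91**2) = 5580 + (7225 + 340 + 85*(1/8281)) = 5580 + (7225 + 340 + 85/8281) = 5580 + 62645850/8281 = 108853830/8281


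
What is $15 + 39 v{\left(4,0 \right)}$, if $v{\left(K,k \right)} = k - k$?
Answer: $15$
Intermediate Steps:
$v{\left(K,k \right)} = 0$
$15 + 39 v{\left(4,0 \right)} = 15 + 39 \cdot 0 = 15 + 0 = 15$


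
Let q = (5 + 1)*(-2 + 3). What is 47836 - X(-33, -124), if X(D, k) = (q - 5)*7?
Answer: 47829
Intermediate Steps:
q = 6 (q = 6*1 = 6)
X(D, k) = 7 (X(D, k) = (6 - 5)*7 = 1*7 = 7)
47836 - X(-33, -124) = 47836 - 1*7 = 47836 - 7 = 47829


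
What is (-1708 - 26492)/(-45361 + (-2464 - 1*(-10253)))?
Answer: 2350/3131 ≈ 0.75056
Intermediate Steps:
(-1708 - 26492)/(-45361 + (-2464 - 1*(-10253))) = -28200/(-45361 + (-2464 + 10253)) = -28200/(-45361 + 7789) = -28200/(-37572) = -28200*(-1/37572) = 2350/3131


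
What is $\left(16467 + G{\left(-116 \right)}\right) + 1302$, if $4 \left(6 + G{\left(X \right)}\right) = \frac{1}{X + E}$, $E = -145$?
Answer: $\frac{18544571}{1044} \approx 17763.0$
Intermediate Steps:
$G{\left(X \right)} = -6 + \frac{1}{4 \left(-145 + X\right)}$ ($G{\left(X \right)} = -6 + \frac{1}{4 \left(X - 145\right)} = -6 + \frac{1}{4 \left(-145 + X\right)}$)
$\left(16467 + G{\left(-116 \right)}\right) + 1302 = \left(16467 + \frac{3481 - -2784}{4 \left(-145 - 116\right)}\right) + 1302 = \left(16467 + \frac{3481 + 2784}{4 \left(-261\right)}\right) + 1302 = \left(16467 + \frac{1}{4} \left(- \frac{1}{261}\right) 6265\right) + 1302 = \left(16467 - \frac{6265}{1044}\right) + 1302 = \frac{17185283}{1044} + 1302 = \frac{18544571}{1044}$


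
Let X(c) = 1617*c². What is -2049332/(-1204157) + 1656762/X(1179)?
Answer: 1536090316427746/902193076635543 ≈ 1.7026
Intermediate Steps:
-2049332/(-1204157) + 1656762/X(1179) = -2049332/(-1204157) + 1656762/((1617*1179²)) = -2049332*(-1/1204157) + 1656762/((1617*1390041)) = 2049332/1204157 + 1656762/2247696297 = 2049332/1204157 + 1656762*(1/2247696297) = 2049332/1204157 + 552254/749232099 = 1536090316427746/902193076635543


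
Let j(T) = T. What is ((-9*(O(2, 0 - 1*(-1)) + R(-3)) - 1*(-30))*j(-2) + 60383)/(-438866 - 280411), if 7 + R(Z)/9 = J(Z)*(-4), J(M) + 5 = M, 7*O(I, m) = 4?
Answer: -450683/5034939 ≈ -0.089511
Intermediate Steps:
O(I, m) = 4/7 (O(I, m) = (⅐)*4 = 4/7)
J(M) = -5 + M
R(Z) = 117 - 36*Z (R(Z) = -63 + 9*((-5 + Z)*(-4)) = -63 + 9*(20 - 4*Z) = -63 + (180 - 36*Z) = 117 - 36*Z)
((-9*(O(2, 0 - 1*(-1)) + R(-3)) - 1*(-30))*j(-2) + 60383)/(-438866 - 280411) = ((-9*(4/7 + (117 - 36*(-3))) - 1*(-30))*(-2) + 60383)/(-438866 - 280411) = ((-9*(4/7 + (117 + 108)) + 30)*(-2) + 60383)/(-719277) = ((-9*(4/7 + 225) + 30)*(-2) + 60383)*(-1/719277) = ((-9*1579/7 + 30)*(-2) + 60383)*(-1/719277) = ((-14211/7 + 30)*(-2) + 60383)*(-1/719277) = (-14001/7*(-2) + 60383)*(-1/719277) = (28002/7 + 60383)*(-1/719277) = (450683/7)*(-1/719277) = -450683/5034939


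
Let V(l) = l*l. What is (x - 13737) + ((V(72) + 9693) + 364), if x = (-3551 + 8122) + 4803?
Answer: 10878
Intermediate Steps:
x = 9374 (x = 4571 + 4803 = 9374)
V(l) = l**2
(x - 13737) + ((V(72) + 9693) + 364) = (9374 - 13737) + ((72**2 + 9693) + 364) = -4363 + ((5184 + 9693) + 364) = -4363 + (14877 + 364) = -4363 + 15241 = 10878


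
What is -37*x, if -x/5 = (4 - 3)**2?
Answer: 185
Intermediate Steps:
x = -5 (x = -5*(4 - 3)**2 = -5*1**2 = -5*1 = -5)
-37*x = -37*(-5) = 185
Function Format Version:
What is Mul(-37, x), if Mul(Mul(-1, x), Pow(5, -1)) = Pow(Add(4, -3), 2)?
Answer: 185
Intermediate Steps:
x = -5 (x = Mul(-5, Pow(Add(4, -3), 2)) = Mul(-5, Pow(1, 2)) = Mul(-5, 1) = -5)
Mul(-37, x) = Mul(-37, -5) = 185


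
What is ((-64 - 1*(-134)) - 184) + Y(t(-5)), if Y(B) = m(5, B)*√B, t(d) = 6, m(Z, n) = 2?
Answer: -114 + 2*√6 ≈ -109.10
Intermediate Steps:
Y(B) = 2*√B
((-64 - 1*(-134)) - 184) + Y(t(-5)) = ((-64 - 1*(-134)) - 184) + 2*√6 = ((-64 + 134) - 184) + 2*√6 = (70 - 184) + 2*√6 = -114 + 2*√6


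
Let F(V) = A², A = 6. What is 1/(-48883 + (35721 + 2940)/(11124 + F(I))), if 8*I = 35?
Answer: -3720/181831873 ≈ -2.0458e-5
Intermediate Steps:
I = 35/8 (I = (⅛)*35 = 35/8 ≈ 4.3750)
F(V) = 36 (F(V) = 6² = 36)
1/(-48883 + (35721 + 2940)/(11124 + F(I))) = 1/(-48883 + (35721 + 2940)/(11124 + 36)) = 1/(-48883 + 38661/11160) = 1/(-48883 + 38661*(1/11160)) = 1/(-48883 + 12887/3720) = 1/(-181831873/3720) = -3720/181831873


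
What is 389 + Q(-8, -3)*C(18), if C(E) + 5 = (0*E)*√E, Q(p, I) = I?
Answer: 404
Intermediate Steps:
C(E) = -5 (C(E) = -5 + (0*E)*√E = -5 + 0*√E = -5 + 0 = -5)
389 + Q(-8, -3)*C(18) = 389 - 3*(-5) = 389 + 15 = 404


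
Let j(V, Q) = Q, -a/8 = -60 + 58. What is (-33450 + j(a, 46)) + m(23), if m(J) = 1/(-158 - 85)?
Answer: -8117173/243 ≈ -33404.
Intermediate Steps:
m(J) = -1/243 (m(J) = 1/(-243) = -1/243)
a = 16 (a = -8*(-60 + 58) = -8*(-2) = 16)
(-33450 + j(a, 46)) + m(23) = (-33450 + 46) - 1/243 = -33404 - 1/243 = -8117173/243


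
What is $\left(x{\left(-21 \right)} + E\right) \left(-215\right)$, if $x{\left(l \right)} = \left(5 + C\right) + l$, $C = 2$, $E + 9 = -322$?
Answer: $74175$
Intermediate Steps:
$E = -331$ ($E = -9 - 322 = -331$)
$x{\left(l \right)} = 7 + l$ ($x{\left(l \right)} = \left(5 + 2\right) + l = 7 + l$)
$\left(x{\left(-21 \right)} + E\right) \left(-215\right) = \left(\left(7 - 21\right) - 331\right) \left(-215\right) = \left(-14 - 331\right) \left(-215\right) = \left(-345\right) \left(-215\right) = 74175$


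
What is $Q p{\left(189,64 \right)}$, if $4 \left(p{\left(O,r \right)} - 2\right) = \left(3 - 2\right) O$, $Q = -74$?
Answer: $- \frac{7289}{2} \approx -3644.5$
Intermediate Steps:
$p{\left(O,r \right)} = 2 + \frac{O}{4}$ ($p{\left(O,r \right)} = 2 + \frac{\left(3 - 2\right) O}{4} = 2 + \frac{1 O}{4} = 2 + \frac{O}{4}$)
$Q p{\left(189,64 \right)} = - 74 \left(2 + \frac{1}{4} \cdot 189\right) = - 74 \left(2 + \frac{189}{4}\right) = \left(-74\right) \frac{197}{4} = - \frac{7289}{2}$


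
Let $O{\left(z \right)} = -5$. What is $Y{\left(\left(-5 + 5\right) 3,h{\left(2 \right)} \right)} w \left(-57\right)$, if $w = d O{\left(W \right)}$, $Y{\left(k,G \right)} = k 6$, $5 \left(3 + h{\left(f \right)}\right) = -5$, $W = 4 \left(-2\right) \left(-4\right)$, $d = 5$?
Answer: $0$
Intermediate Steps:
$W = 32$ ($W = \left(-8\right) \left(-4\right) = 32$)
$h{\left(f \right)} = -4$ ($h{\left(f \right)} = -3 + \frac{1}{5} \left(-5\right) = -3 - 1 = -4$)
$Y{\left(k,G \right)} = 6 k$
$w = -25$ ($w = 5 \left(-5\right) = -25$)
$Y{\left(\left(-5 + 5\right) 3,h{\left(2 \right)} \right)} w \left(-57\right) = 6 \left(-5 + 5\right) 3 \left(-25\right) \left(-57\right) = 6 \cdot 0 \cdot 3 \left(-25\right) \left(-57\right) = 6 \cdot 0 \left(-25\right) \left(-57\right) = 0 \left(-25\right) \left(-57\right) = 0 \left(-57\right) = 0$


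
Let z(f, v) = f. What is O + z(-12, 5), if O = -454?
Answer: -466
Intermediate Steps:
O + z(-12, 5) = -454 - 12 = -466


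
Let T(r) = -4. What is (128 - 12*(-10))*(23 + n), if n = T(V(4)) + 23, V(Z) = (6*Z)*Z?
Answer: 10416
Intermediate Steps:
V(Z) = 6*Z²
n = 19 (n = -4 + 23 = 19)
(128 - 12*(-10))*(23 + n) = (128 - 12*(-10))*(23 + 19) = (128 + 120)*42 = 248*42 = 10416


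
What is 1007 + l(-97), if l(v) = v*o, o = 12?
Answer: -157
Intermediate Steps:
l(v) = 12*v (l(v) = v*12 = 12*v)
1007 + l(-97) = 1007 + 12*(-97) = 1007 - 1164 = -157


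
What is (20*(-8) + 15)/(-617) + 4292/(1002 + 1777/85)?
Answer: 237701255/53646299 ≈ 4.4309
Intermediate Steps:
(20*(-8) + 15)/(-617) + 4292/(1002 + 1777/85) = (-160 + 15)*(-1/617) + 4292/(1002 + 1777*(1/85)) = -145*(-1/617) + 4292/(1002 + 1777/85) = 145/617 + 4292/(86947/85) = 145/617 + 4292*(85/86947) = 145/617 + 364820/86947 = 237701255/53646299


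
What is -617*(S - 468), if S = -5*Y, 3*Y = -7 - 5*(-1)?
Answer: 860098/3 ≈ 2.8670e+5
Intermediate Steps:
Y = -⅔ (Y = (-7 - 5*(-1))/3 = (-7 + 5)/3 = (⅓)*(-2) = -⅔ ≈ -0.66667)
S = 10/3 (S = -5*(-⅔) = 10/3 ≈ 3.3333)
-617*(S - 468) = -617*(10/3 - 468) = -617*(-1394/3) = 860098/3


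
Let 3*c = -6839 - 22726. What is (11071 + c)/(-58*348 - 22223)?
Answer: -1216/42407 ≈ -0.028675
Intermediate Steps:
c = -9855 (c = (-6839 - 22726)/3 = (⅓)*(-29565) = -9855)
(11071 + c)/(-58*348 - 22223) = (11071 - 9855)/(-58*348 - 22223) = 1216/(-20184 - 22223) = 1216/(-42407) = 1216*(-1/42407) = -1216/42407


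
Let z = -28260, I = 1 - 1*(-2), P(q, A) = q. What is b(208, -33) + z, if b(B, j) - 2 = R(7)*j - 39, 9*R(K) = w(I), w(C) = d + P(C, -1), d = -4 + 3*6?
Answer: -85078/3 ≈ -28359.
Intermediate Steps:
d = 14 (d = -4 + 18 = 14)
I = 3 (I = 1 + 2 = 3)
w(C) = 14 + C
R(K) = 17/9 (R(K) = (14 + 3)/9 = (⅑)*17 = 17/9)
b(B, j) = -37 + 17*j/9 (b(B, j) = 2 + (17*j/9 - 39) = 2 + (-39 + 17*j/9) = -37 + 17*j/9)
b(208, -33) + z = (-37 + (17/9)*(-33)) - 28260 = (-37 - 187/3) - 28260 = -298/3 - 28260 = -85078/3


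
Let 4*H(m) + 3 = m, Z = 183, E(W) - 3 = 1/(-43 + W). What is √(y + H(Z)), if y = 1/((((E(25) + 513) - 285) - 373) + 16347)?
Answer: 3*√425412946983/291689 ≈ 6.7082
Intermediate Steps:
E(W) = 3 + 1/(-43 + W)
H(m) = -¾ + m/4
y = 18/291689 (y = 1/(((((-128 + 3*25)/(-43 + 25) + 513) - 285) - 373) + 16347) = 1/(((((-128 + 75)/(-18) + 513) - 285) - 373) + 16347) = 1/((((-1/18*(-53) + 513) - 285) - 373) + 16347) = 1/((((53/18 + 513) - 285) - 373) + 16347) = 1/(((9287/18 - 285) - 373) + 16347) = 1/((4157/18 - 373) + 16347) = 1/(-2557/18 + 16347) = 1/(291689/18) = 18/291689 ≈ 6.1710e-5)
√(y + H(Z)) = √(18/291689 + (-¾ + (¼)*183)) = √(18/291689 + (-¾ + 183/4)) = √(18/291689 + 45) = √(13126023/291689) = 3*√425412946983/291689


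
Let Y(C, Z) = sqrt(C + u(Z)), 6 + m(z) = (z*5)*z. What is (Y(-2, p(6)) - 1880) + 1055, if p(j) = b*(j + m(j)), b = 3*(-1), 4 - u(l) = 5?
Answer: -825 + I*sqrt(3) ≈ -825.0 + 1.732*I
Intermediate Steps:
u(l) = -1 (u(l) = 4 - 1*5 = 4 - 5 = -1)
b = -3
m(z) = -6 + 5*z**2 (m(z) = -6 + (z*5)*z = -6 + (5*z)*z = -6 + 5*z**2)
p(j) = 18 - 15*j**2 - 3*j (p(j) = -3*(j + (-6 + 5*j**2)) = -3*(-6 + j + 5*j**2) = 18 - 15*j**2 - 3*j)
Y(C, Z) = sqrt(-1 + C) (Y(C, Z) = sqrt(C - 1) = sqrt(-1 + C))
(Y(-2, p(6)) - 1880) + 1055 = (sqrt(-1 - 2) - 1880) + 1055 = (sqrt(-3) - 1880) + 1055 = (I*sqrt(3) - 1880) + 1055 = (-1880 + I*sqrt(3)) + 1055 = -825 + I*sqrt(3)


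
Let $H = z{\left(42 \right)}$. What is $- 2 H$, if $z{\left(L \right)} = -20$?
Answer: $40$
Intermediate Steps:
$H = -20$
$- 2 H = \left(-2\right) \left(-20\right) = 40$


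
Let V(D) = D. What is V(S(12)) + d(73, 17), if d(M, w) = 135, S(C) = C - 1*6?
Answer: 141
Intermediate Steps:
S(C) = -6 + C (S(C) = C - 6 = -6 + C)
V(S(12)) + d(73, 17) = (-6 + 12) + 135 = 6 + 135 = 141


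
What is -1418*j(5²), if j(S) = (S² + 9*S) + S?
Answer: -1240750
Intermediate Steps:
j(S) = S² + 10*S
-1418*j(5²) = -1418*5²*(10 + 5²) = -35450*(10 + 25) = -35450*35 = -1418*875 = -1240750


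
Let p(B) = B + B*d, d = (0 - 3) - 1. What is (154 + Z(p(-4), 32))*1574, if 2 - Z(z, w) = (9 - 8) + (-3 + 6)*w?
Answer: 92866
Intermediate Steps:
d = -4 (d = -3 - 1 = -4)
p(B) = -3*B (p(B) = B + B*(-4) = B - 4*B = -3*B)
Z(z, w) = 1 - 3*w (Z(z, w) = 2 - ((9 - 8) + (-3 + 6)*w) = 2 - (1 + 3*w) = 2 + (-1 - 3*w) = 1 - 3*w)
(154 + Z(p(-4), 32))*1574 = (154 + (1 - 3*32))*1574 = (154 + (1 - 96))*1574 = (154 - 95)*1574 = 59*1574 = 92866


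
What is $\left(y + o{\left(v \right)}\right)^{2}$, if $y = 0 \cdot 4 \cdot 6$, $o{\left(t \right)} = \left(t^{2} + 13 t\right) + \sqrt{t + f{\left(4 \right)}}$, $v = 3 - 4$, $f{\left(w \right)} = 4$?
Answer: $\left(12 - \sqrt{3}\right)^{2} \approx 105.43$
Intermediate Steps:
$v = -1$
$o{\left(t \right)} = t^{2} + \sqrt{4 + t} + 13 t$ ($o{\left(t \right)} = \left(t^{2} + 13 t\right) + \sqrt{t + 4} = \left(t^{2} + 13 t\right) + \sqrt{4 + t} = t^{2} + \sqrt{4 + t} + 13 t$)
$y = 0$ ($y = 0 \cdot 24 = 0$)
$\left(y + o{\left(v \right)}\right)^{2} = \left(0 + \left(\left(-1\right)^{2} + \sqrt{4 - 1} + 13 \left(-1\right)\right)\right)^{2} = \left(0 + \left(1 + \sqrt{3} - 13\right)\right)^{2} = \left(0 - \left(12 - \sqrt{3}\right)\right)^{2} = \left(-12 + \sqrt{3}\right)^{2}$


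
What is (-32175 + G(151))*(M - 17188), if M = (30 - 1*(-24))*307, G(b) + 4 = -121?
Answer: 19703000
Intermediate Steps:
G(b) = -125 (G(b) = -4 - 121 = -125)
M = 16578 (M = (30 + 24)*307 = 54*307 = 16578)
(-32175 + G(151))*(M - 17188) = (-32175 - 125)*(16578 - 17188) = -32300*(-610) = 19703000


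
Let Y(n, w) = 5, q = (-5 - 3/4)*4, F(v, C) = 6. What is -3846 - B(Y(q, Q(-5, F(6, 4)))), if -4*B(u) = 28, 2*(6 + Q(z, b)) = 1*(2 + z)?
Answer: -3839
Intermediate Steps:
Q(z, b) = -5 + z/2 (Q(z, b) = -6 + (1*(2 + z))/2 = -6 + (2 + z)/2 = -6 + (1 + z/2) = -5 + z/2)
q = -23 (q = (-5 - 3*1/4)*4 = (-5 - 3/4)*4 = -23/4*4 = -23)
B(u) = -7 (B(u) = -1/4*28 = -7)
-3846 - B(Y(q, Q(-5, F(6, 4)))) = -3846 - 1*(-7) = -3846 + 7 = -3839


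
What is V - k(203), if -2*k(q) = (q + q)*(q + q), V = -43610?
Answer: 38808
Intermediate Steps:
k(q) = -2*q² (k(q) = -(q + q)*(q + q)/2 = -2*q*2*q/2 = -2*q²)
V - k(203) = -43610 - (-2)*203² = -43610 - (-2)*41209 = -43610 - 1*(-82418) = -43610 + 82418 = 38808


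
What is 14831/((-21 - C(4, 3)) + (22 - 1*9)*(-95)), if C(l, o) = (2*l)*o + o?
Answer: -14831/1283 ≈ -11.560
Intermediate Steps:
C(l, o) = o + 2*l*o (C(l, o) = 2*l*o + o = o + 2*l*o)
14831/((-21 - C(4, 3)) + (22 - 1*9)*(-95)) = 14831/((-21 - 3*(1 + 2*4)) + (22 - 1*9)*(-95)) = 14831/((-21 - 3*(1 + 8)) + (22 - 9)*(-95)) = 14831/((-21 - 3*9) + 13*(-95)) = 14831/((-21 - 1*27) - 1235) = 14831/((-21 - 27) - 1235) = 14831/(-48 - 1235) = 14831/(-1283) = 14831*(-1/1283) = -14831/1283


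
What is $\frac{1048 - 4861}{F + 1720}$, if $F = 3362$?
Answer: $- \frac{1271}{1694} \approx -0.75029$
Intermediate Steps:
$\frac{1048 - 4861}{F + 1720} = \frac{1048 - 4861}{3362 + 1720} = - \frac{3813}{5082} = \left(-3813\right) \frac{1}{5082} = - \frac{1271}{1694}$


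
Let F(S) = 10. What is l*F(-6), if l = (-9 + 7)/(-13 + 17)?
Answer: -5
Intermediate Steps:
l = -1/2 (l = -2/4 = -2*1/4 = -1/2 ≈ -0.50000)
l*F(-6) = -1/2*10 = -5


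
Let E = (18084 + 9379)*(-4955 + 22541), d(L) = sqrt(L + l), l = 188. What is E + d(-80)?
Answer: 482964318 + 6*sqrt(3) ≈ 4.8296e+8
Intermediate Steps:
d(L) = sqrt(188 + L) (d(L) = sqrt(L + 188) = sqrt(188 + L))
E = 482964318 (E = 27463*17586 = 482964318)
E + d(-80) = 482964318 + sqrt(188 - 80) = 482964318 + sqrt(108) = 482964318 + 6*sqrt(3)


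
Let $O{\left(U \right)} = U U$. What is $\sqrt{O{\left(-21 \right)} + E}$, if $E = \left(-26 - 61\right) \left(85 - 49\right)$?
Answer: $3 i \sqrt{299} \approx 51.875 i$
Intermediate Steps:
$O{\left(U \right)} = U^{2}$
$E = -3132$ ($E = \left(-87\right) 36 = -3132$)
$\sqrt{O{\left(-21 \right)} + E} = \sqrt{\left(-21\right)^{2} - 3132} = \sqrt{441 - 3132} = \sqrt{-2691} = 3 i \sqrt{299}$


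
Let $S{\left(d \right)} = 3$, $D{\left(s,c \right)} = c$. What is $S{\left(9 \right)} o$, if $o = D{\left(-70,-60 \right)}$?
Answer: $-180$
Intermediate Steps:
$o = -60$
$S{\left(9 \right)} o = 3 \left(-60\right) = -180$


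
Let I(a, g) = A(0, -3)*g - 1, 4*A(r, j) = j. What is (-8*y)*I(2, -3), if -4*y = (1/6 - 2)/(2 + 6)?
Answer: -55/96 ≈ -0.57292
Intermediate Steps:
A(r, j) = j/4
I(a, g) = -1 - 3*g/4 (I(a, g) = ((¼)*(-3))*g - 1 = -3*g/4 - 1 = -1 - 3*g/4)
y = 11/192 (y = -(1/6 - 2)/(4*(2 + 6)) = -(1*(⅙) - 2)/(4*8) = -(⅙ - 2)/(4*8) = -(-11)/(24*8) = -¼*(-11/48) = 11/192 ≈ 0.057292)
(-8*y)*I(2, -3) = (-8*11/192)*(-1 - ¾*(-3)) = -11*(-1 + 9/4)/24 = -11/24*5/4 = -55/96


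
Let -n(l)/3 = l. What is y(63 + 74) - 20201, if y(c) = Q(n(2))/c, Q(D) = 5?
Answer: -2767532/137 ≈ -20201.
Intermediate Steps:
n(l) = -3*l
y(c) = 5/c
y(63 + 74) - 20201 = 5/(63 + 74) - 20201 = 5/137 - 20201 = -2767532/137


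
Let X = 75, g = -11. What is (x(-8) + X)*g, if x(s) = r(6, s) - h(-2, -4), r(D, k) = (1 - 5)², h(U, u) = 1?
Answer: -990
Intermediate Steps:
r(D, k) = 16 (r(D, k) = (-4)² = 16)
x(s) = 15 (x(s) = 16 - 1*1 = 16 - 1 = 15)
(x(-8) + X)*g = (15 + 75)*(-11) = 90*(-11) = -990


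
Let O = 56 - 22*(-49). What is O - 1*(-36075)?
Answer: 37209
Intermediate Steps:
O = 1134 (O = 56 + 1078 = 1134)
O - 1*(-36075) = 1134 - 1*(-36075) = 1134 + 36075 = 37209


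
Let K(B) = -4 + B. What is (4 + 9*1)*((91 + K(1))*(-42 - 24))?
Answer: -75504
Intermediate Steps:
(4 + 9*1)*((91 + K(1))*(-42 - 24)) = (4 + 9*1)*((91 + (-4 + 1))*(-42 - 24)) = (4 + 9)*((91 - 3)*(-66)) = 13*(88*(-66)) = 13*(-5808) = -75504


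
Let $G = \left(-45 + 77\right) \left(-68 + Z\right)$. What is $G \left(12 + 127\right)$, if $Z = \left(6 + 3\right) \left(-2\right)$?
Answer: $-382528$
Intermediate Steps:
$Z = -18$ ($Z = 9 \left(-2\right) = -18$)
$G = -2752$ ($G = \left(-45 + 77\right) \left(-68 - 18\right) = 32 \left(-86\right) = -2752$)
$G \left(12 + 127\right) = - 2752 \left(12 + 127\right) = \left(-2752\right) 139 = -382528$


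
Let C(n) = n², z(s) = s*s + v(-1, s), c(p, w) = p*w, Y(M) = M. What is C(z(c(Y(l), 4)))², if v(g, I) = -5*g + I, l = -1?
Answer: 83521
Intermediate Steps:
v(g, I) = I - 5*g
z(s) = 5 + s + s² (z(s) = s*s + (s - 5*(-1)) = s² + (s + 5) = s² + (5 + s) = 5 + s + s²)
C(z(c(Y(l), 4)))² = ((5 - 1*4 + (-1*4)²)²)² = ((5 - 4 + (-4)²)²)² = ((5 - 4 + 16)²)² = (17²)² = 289² = 83521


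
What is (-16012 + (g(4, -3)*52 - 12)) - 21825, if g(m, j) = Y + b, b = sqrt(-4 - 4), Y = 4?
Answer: -37641 + 104*I*sqrt(2) ≈ -37641.0 + 147.08*I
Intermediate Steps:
b = 2*I*sqrt(2) (b = sqrt(-8) = 2*I*sqrt(2) ≈ 2.8284*I)
g(m, j) = 4 + 2*I*sqrt(2)
(-16012 + (g(4, -3)*52 - 12)) - 21825 = (-16012 + ((4 + 2*I*sqrt(2))*52 - 12)) - 21825 = (-16012 + ((208 + 104*I*sqrt(2)) - 12)) - 21825 = (-16012 + (196 + 104*I*sqrt(2))) - 21825 = (-15816 + 104*I*sqrt(2)) - 21825 = -37641 + 104*I*sqrt(2)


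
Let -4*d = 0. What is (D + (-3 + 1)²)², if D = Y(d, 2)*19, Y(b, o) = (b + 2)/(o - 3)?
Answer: 1156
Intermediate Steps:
d = 0 (d = -¼*0 = 0)
Y(b, o) = (2 + b)/(-3 + o)
D = -38 (D = ((2 + 0)/(-3 + 2))*19 = (2/(-1))*19 = -1*2*19 = -2*19 = -38)
(D + (-3 + 1)²)² = (-38 + (-3 + 1)²)² = (-38 + (-2)²)² = (-38 + 4)² = (-34)² = 1156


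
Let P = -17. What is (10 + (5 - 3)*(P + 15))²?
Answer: 36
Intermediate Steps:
(10 + (5 - 3)*(P + 15))² = (10 + (5 - 3)*(-17 + 15))² = (10 + 2*(-2))² = (10 - 4)² = 6² = 36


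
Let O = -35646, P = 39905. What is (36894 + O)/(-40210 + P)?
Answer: -1248/305 ≈ -4.0918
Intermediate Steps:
(36894 + O)/(-40210 + P) = (36894 - 35646)/(-40210 + 39905) = 1248/(-305) = 1248*(-1/305) = -1248/305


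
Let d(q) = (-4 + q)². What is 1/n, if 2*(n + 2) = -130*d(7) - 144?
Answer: -1/659 ≈ -0.0015175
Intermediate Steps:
n = -659 (n = -2 + (-130*(-4 + 7)² - 144)/2 = -2 + (-130*3² - 144)/2 = -2 + (-130*9 - 144)/2 = -2 + (-1170 - 144)/2 = -2 + (½)*(-1314) = -2 - 657 = -659)
1/n = 1/(-659) = -1/659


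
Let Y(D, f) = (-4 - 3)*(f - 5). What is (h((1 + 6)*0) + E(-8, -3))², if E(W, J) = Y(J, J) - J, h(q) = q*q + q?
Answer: 3481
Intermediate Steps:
Y(D, f) = 35 - 7*f (Y(D, f) = -7*(-5 + f) = 35 - 7*f)
h(q) = q + q² (h(q) = q² + q = q + q²)
E(W, J) = 35 - 8*J (E(W, J) = (35 - 7*J) - J = 35 - 8*J)
(h((1 + 6)*0) + E(-8, -3))² = (((1 + 6)*0)*(1 + (1 + 6)*0) + (35 - 8*(-3)))² = ((7*0)*(1 + 7*0) + (35 + 24))² = (0*(1 + 0) + 59)² = (0*1 + 59)² = (0 + 59)² = 59² = 3481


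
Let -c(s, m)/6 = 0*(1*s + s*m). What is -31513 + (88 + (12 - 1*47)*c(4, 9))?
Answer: -31425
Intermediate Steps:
c(s, m) = 0 (c(s, m) = -0*(1*s + s*m) = -0*(s + m*s) = -6*0 = 0)
-31513 + (88 + (12 - 1*47)*c(4, 9)) = -31513 + (88 + (12 - 1*47)*0) = -31513 + (88 + (12 - 47)*0) = -31513 + (88 - 35*0) = -31513 + (88 + 0) = -31513 + 88 = -31425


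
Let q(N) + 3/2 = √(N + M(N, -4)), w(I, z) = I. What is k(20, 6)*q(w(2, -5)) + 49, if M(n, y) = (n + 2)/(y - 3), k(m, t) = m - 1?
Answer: 41/2 + 19*√70/7 ≈ 43.209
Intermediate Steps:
k(m, t) = -1 + m
M(n, y) = (2 + n)/(-3 + y)
q(N) = -3/2 + √(-2/7 + 6*N/7) (q(N) = -3/2 + √(N + (2 + N)/(-3 - 4)) = -3/2 + √(N + (2 + N)/(-7)) = -3/2 + √(N - (2 + N)/7) = -3/2 + √(N + (-2/7 - N/7)) = -3/2 + √(-2/7 + 6*N/7))
k(20, 6)*q(w(2, -5)) + 49 = (-1 + 20)*(-3/2 + √(-14 + 42*2)/7) + 49 = 19*(-3/2 + √(-14 + 84)/7) + 49 = 19*(-3/2 + √70/7) + 49 = (-57/2 + 19*√70/7) + 49 = 41/2 + 19*√70/7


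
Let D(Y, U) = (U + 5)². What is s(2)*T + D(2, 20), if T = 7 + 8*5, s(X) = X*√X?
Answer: 625 + 94*√2 ≈ 757.94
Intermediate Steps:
s(X) = X^(3/2)
D(Y, U) = (5 + U)²
T = 47 (T = 7 + 40 = 47)
s(2)*T + D(2, 20) = 2^(3/2)*47 + (5 + 20)² = (2*√2)*47 + 25² = 94*√2 + 625 = 625 + 94*√2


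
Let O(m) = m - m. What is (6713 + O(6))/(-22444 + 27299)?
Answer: 6713/4855 ≈ 1.3827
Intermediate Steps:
O(m) = 0
(6713 + O(6))/(-22444 + 27299) = (6713 + 0)/(-22444 + 27299) = 6713/4855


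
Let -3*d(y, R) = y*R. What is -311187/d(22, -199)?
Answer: -933561/4378 ≈ -213.24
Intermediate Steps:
d(y, R) = -R*y/3 (d(y, R) = -y*R/3 = -R*y/3)
-311187/d(22, -199) = -311187/((-1/3*(-199)*22)) = -311187/4378/3 = -311187*3/4378 = -933561/4378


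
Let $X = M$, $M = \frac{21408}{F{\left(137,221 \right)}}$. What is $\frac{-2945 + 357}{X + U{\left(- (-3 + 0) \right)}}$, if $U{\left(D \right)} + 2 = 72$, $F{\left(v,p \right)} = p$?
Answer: $- \frac{285974}{18439} \approx -15.509$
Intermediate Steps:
$U{\left(D \right)} = 70$ ($U{\left(D \right)} = -2 + 72 = 70$)
$M = \frac{21408}{221} \approx 96.869$
$X = \frac{21408}{221} \approx 96.869$
$\frac{-2945 + 357}{X + U{\left(- (-3 + 0) \right)}} = \frac{-2945 + 357}{\frac{21408}{221} + 70} = - \frac{2588}{\frac{36878}{221}} = \left(-2588\right) \frac{221}{36878} = - \frac{285974}{18439}$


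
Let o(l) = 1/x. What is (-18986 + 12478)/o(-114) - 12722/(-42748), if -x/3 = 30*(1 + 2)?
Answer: 37557544201/21374 ≈ 1.7572e+6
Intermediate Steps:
x = -270 (x = -90*(1 + 2) = -90*3 = -3*90 = -270)
o(l) = -1/270 (o(l) = 1/(-270) = -1/270)
(-18986 + 12478)/o(-114) - 12722/(-42748) = (-18986 + 12478)/(-1/270) - 12722/(-42748) = -6508*(-270) - 12722*(-1/42748) = 1757160 + 6361/21374 = 37557544201/21374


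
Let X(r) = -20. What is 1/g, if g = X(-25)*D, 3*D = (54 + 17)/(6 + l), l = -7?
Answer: 3/1420 ≈ 0.0021127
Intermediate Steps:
D = -71/3 (D = ((54 + 17)/(6 - 7))/3 = (71/(-1))/3 = (71*(-1))/3 = (⅓)*(-71) = -71/3 ≈ -23.667)
g = 1420/3 (g = -20*(-71/3) = 1420/3 ≈ 473.33)
1/g = 1/(1420/3) = 3/1420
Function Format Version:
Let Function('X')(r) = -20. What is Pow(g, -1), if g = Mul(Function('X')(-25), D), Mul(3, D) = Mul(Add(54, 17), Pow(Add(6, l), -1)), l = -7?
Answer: Rational(3, 1420) ≈ 0.0021127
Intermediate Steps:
D = Rational(-71, 3) (D = Mul(Rational(1, 3), Mul(Add(54, 17), Pow(Add(6, -7), -1))) = Mul(Rational(1, 3), Mul(71, Pow(-1, -1))) = Mul(Rational(1, 3), Mul(71, -1)) = Mul(Rational(1, 3), -71) = Rational(-71, 3) ≈ -23.667)
g = Rational(1420, 3) (g = Mul(-20, Rational(-71, 3)) = Rational(1420, 3) ≈ 473.33)
Pow(g, -1) = Pow(Rational(1420, 3), -1) = Rational(3, 1420)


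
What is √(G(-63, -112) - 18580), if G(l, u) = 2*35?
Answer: I*√18510 ≈ 136.05*I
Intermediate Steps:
G(l, u) = 70
√(G(-63, -112) - 18580) = √(70 - 18580) = √(-18510) = I*√18510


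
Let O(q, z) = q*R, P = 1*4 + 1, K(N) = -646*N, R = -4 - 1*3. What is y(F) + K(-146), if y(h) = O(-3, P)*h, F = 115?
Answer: 96731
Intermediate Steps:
R = -7 (R = -4 - 3 = -7)
P = 5 (P = 4 + 1 = 5)
O(q, z) = -7*q (O(q, z) = q*(-7) = -7*q)
y(h) = 21*h (y(h) = (-7*(-3))*h = 21*h)
y(F) + K(-146) = 21*115 - 646*(-146) = 2415 + 94316 = 96731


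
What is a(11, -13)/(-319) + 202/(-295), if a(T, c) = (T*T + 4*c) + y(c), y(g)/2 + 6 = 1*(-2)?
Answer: -80073/94105 ≈ -0.85089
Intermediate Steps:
y(g) = -16 (y(g) = -12 + 2*(1*(-2)) = -12 + 2*(-2) = -12 - 4 = -16)
a(T, c) = -16 + T**2 + 4*c (a(T, c) = (T*T + 4*c) - 16 = (T**2 + 4*c) - 16 = -16 + T**2 + 4*c)
a(11, -13)/(-319) + 202/(-295) = (-16 + 11**2 + 4*(-13))/(-319) + 202/(-295) = (-16 + 121 - 52)*(-1/319) + 202*(-1/295) = 53*(-1/319) - 202/295 = -53/319 - 202/295 = -80073/94105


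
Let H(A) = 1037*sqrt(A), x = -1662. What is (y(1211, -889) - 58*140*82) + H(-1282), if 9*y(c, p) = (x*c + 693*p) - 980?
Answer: -8622299/9 + 1037*I*sqrt(1282) ≈ -9.5803e+5 + 37130.0*I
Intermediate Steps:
y(c, p) = -980/9 + 77*p - 554*c/3 (y(c, p) = ((-1662*c + 693*p) - 980)/9 = (-980 - 1662*c + 693*p)/9 = -980/9 + 77*p - 554*c/3)
(y(1211, -889) - 58*140*82) + H(-1282) = ((-980/9 + 77*(-889) - 554/3*1211) - 58*140*82) + 1037*sqrt(-1282) = ((-980/9 - 68453 - 670894/3) - 8120*82) + 1037*(I*sqrt(1282)) = (-2629739/9 - 665840) + 1037*I*sqrt(1282) = -8622299/9 + 1037*I*sqrt(1282)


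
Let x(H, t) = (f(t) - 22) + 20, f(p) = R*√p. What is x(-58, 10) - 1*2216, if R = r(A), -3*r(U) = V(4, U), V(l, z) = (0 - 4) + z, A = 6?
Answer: -2218 - 2*√10/3 ≈ -2220.1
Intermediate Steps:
V(l, z) = -4 + z
r(U) = 4/3 - U/3 (r(U) = -(-4 + U)/3 = 4/3 - U/3)
R = -⅔ (R = 4/3 - ⅓*6 = 4/3 - 2 = -⅔ ≈ -0.66667)
f(p) = -2*√p/3
x(H, t) = -2 - 2*√t/3 (x(H, t) = (-2*√t/3 - 22) + 20 = (-22 - 2*√t/3) + 20 = -2 - 2*√t/3)
x(-58, 10) - 1*2216 = (-2 - 2*√10/3) - 1*2216 = (-2 - 2*√10/3) - 2216 = -2218 - 2*√10/3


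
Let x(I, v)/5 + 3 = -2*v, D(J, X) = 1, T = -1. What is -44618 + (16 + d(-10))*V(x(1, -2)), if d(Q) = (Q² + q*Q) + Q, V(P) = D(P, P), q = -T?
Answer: -44522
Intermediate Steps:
x(I, v) = -15 - 10*v (x(I, v) = -15 + 5*(-2*v) = -15 - 10*v)
q = 1 (q = -1*(-1) = 1)
V(P) = 1
d(Q) = Q² + 2*Q (d(Q) = (Q² + 1*Q) + Q = (Q² + Q) + Q = (Q + Q²) + Q = Q² + 2*Q)
-44618 + (16 + d(-10))*V(x(1, -2)) = -44618 + (16 - 10*(2 - 10))*1 = -44618 + (16 - 10*(-8))*1 = -44618 + (16 + 80)*1 = -44618 + 96*1 = -44618 + 96 = -44522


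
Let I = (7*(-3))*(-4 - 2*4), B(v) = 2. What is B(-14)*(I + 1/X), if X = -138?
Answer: 34775/69 ≈ 503.99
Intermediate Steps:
I = 252 (I = -21*(-4 - 8) = -21*(-12) = 252)
B(-14)*(I + 1/X) = 2*(252 + 1/(-138)) = 2*(252 - 1/138) = 2*(34775/138) = 34775/69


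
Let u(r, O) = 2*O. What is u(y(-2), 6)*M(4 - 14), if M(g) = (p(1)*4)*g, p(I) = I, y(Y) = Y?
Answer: -480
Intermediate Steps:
M(g) = 4*g (M(g) = (1*4)*g = 4*g)
u(y(-2), 6)*M(4 - 14) = (2*6)*(4*(4 - 14)) = 12*(4*(-10)) = 12*(-40) = -480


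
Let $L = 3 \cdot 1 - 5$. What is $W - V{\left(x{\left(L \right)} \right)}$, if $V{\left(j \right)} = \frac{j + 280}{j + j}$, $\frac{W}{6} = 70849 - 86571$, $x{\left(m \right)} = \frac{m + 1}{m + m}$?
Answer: $- \frac{189785}{2} \approx -94893.0$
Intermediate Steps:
$L = -2$ ($L = 3 - 5 = -2$)
$x{\left(m \right)} = \frac{1 + m}{2 m}$
$W = -94332$ ($W = 6 \left(70849 - 86571\right) = 6 \left(-15722\right) = -94332$)
$V{\left(j \right)} = \frac{280 + j}{2 j}$
$W - V{\left(x{\left(L \right)} \right)} = -94332 - \frac{280 + \frac{1 - 2}{2 \left(-2\right)}}{2 \frac{1 - 2}{2 \left(-2\right)}} = -94332 - \frac{280 + \frac{1}{2} \left(- \frac{1}{2}\right) \left(-1\right)}{2 \cdot \frac{1}{2} \left(- \frac{1}{2}\right) \left(-1\right)} = -94332 - \frac{\frac{1}{\frac{1}{4}} \left(280 + \frac{1}{4}\right)}{2} = -94332 - \frac{1}{2} \cdot 4 \cdot \frac{1121}{4} = -94332 - \frac{1121}{2} = - \frac{189785}{2}$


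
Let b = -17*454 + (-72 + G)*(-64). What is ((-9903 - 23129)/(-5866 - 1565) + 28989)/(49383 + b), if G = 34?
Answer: 215450291/327684807 ≈ 0.65749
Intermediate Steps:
b = -5286 (b = -17*454 + (-72 + 34)*(-64) = -7718 - 38*(-64) = -7718 + 2432 = -5286)
((-9903 - 23129)/(-5866 - 1565) + 28989)/(49383 + b) = ((-9903 - 23129)/(-5866 - 1565) + 28989)/(49383 - 5286) = (-33032/(-7431) + 28989)/44097 = (-33032*(-1/7431) + 28989)*(1/44097) = (33032/7431 + 28989)*(1/44097) = (215450291/7431)*(1/44097) = 215450291/327684807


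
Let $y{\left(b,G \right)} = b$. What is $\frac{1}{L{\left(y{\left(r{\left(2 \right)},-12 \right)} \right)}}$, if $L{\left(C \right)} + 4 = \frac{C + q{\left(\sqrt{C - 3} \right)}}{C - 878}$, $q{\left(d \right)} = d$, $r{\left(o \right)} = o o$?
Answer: $- \frac{874}{3501} \approx -0.24964$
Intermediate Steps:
$r{\left(o \right)} = o^{2}$
$L{\left(C \right)} = -4 + \frac{C + \sqrt{-3 + C}}{-878 + C}$ ($L{\left(C \right)} = -4 + \frac{C + \sqrt{C - 3}}{C - 878} = -4 + \frac{C + \sqrt{-3 + C}}{-878 + C}$)
$\frac{1}{L{\left(y{\left(r{\left(2 \right)},-12 \right)} \right)}} = \frac{1}{\frac{1}{-878 + 2^{2}} \left(3512 + \sqrt{-3 + 2^{2}} - 3 \cdot 2^{2}\right)} = \frac{1}{\frac{1}{-878 + 4} \left(3512 + \sqrt{-3 + 4} - 12\right)} = \frac{1}{\frac{1}{-874} \left(3512 + \sqrt{1} - 12\right)} = \frac{1}{\left(- \frac{1}{874}\right) \left(3512 + 1 - 12\right)} = \frac{1}{\left(- \frac{1}{874}\right) 3501} = \frac{1}{- \frac{3501}{874}} = - \frac{874}{3501}$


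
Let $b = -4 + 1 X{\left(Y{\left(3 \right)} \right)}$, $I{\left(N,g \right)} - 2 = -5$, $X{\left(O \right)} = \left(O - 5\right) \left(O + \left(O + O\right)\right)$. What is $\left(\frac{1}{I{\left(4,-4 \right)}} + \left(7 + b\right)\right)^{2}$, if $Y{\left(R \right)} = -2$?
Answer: $\frac{17956}{9} \approx 1995.1$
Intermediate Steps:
$X{\left(O \right)} = 3 O \left(-5 + O\right)$ ($X{\left(O \right)} = \left(-5 + O\right) \left(O + 2 O\right) = \left(-5 + O\right) 3 O = 3 O \left(-5 + O\right)$)
$I{\left(N,g \right)} = -3$ ($I{\left(N,g \right)} = 2 - 5 = -3$)
$b = 38$ ($b = -4 + 1 \cdot 3 \left(-2\right) \left(-5 - 2\right) = -4 + 1 \cdot 3 \left(-2\right) \left(-7\right) = -4 + 1 \cdot 42 = -4 + 42 = 38$)
$\left(\frac{1}{I{\left(4,-4 \right)}} + \left(7 + b\right)\right)^{2} = \left(\frac{1}{-3} + \left(7 + 38\right)\right)^{2} = \left(- \frac{1}{3} + 45\right)^{2} = \left(\frac{134}{3}\right)^{2} = \frac{17956}{9}$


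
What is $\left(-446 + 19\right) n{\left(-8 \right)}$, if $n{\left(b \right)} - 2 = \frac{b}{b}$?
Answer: $-1281$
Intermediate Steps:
$n{\left(b \right)} = 3$ ($n{\left(b \right)} = 2 + \frac{b}{b} = 2 + 1 = 3$)
$\left(-446 + 19\right) n{\left(-8 \right)} = \left(-446 + 19\right) 3 = \left(-427\right) 3 = -1281$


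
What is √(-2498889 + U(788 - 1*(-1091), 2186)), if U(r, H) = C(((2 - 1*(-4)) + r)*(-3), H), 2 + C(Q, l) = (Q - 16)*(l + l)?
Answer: I*√27292503 ≈ 5224.2*I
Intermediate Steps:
C(Q, l) = -2 + 2*l*(-16 + Q) (C(Q, l) = -2 + (Q - 16)*(l + l) = -2 + (-16 + Q)*(2*l) = -2 + 2*l*(-16 + Q))
U(r, H) = -2 - 32*H + 2*H*(-18 - 3*r) (U(r, H) = -2 - 32*H + 2*(((2 - 1*(-4)) + r)*(-3))*H = -2 - 32*H + 2*(((2 + 4) + r)*(-3))*H = -2 - 32*H + 2*((6 + r)*(-3))*H = -2 - 32*H + 2*(-18 - 3*r)*H = -2 - 32*H + 2*H*(-18 - 3*r))
√(-2498889 + U(788 - 1*(-1091), 2186)) = √(-2498889 + (-2 - 68*2186 - 6*2186*(788 - 1*(-1091)))) = √(-2498889 + (-2 - 148648 - 6*2186*(788 + 1091))) = √(-2498889 + (-2 - 148648 - 6*2186*1879)) = √(-2498889 + (-2 - 148648 - 24644964)) = √(-2498889 - 24793614) = √(-27292503) = I*√27292503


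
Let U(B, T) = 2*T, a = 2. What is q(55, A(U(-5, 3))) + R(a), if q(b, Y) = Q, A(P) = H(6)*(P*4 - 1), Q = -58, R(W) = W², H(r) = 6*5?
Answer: -54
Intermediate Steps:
H(r) = 30
A(P) = -30 + 120*P (A(P) = 30*(P*4 - 1) = 30*(4*P - 1) = 30*(-1 + 4*P) = -30 + 120*P)
q(b, Y) = -58
q(55, A(U(-5, 3))) + R(a) = -58 + 2² = -58 + 4 = -54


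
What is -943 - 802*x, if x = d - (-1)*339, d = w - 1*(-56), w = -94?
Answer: -242345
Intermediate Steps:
d = -38 (d = -94 - 1*(-56) = -94 + 56 = -38)
x = 301 (x = -38 - (-1)*339 = -38 - 1*(-339) = -38 + 339 = 301)
-943 - 802*x = -943 - 802*301 = -943 - 241402 = -242345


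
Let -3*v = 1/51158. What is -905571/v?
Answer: 138981603654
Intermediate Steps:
v = -1/153474 (v = -⅓/51158 = -⅓*1/51158 = -1/153474 ≈ -6.5158e-6)
-905571/v = -905571/(-1/153474) = -905571*(-153474) = 138981603654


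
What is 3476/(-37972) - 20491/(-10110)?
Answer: 16885043/8724930 ≈ 1.9353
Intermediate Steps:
3476/(-37972) - 20491/(-10110) = 3476*(-1/37972) - 20491*(-1/10110) = -79/863 + 20491/10110 = 16885043/8724930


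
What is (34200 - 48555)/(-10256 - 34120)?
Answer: 4785/14792 ≈ 0.32349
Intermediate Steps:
(34200 - 48555)/(-10256 - 34120) = -14355/(-44376) = -14355*(-1/44376) = 4785/14792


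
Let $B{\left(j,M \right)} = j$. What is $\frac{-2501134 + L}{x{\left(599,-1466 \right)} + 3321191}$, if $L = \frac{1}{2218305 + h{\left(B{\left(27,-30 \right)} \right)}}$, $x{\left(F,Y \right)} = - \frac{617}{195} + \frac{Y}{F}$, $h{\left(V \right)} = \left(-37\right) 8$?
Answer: $- \frac{647980143642155025}{860434580911369718} \approx -0.75309$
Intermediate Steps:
$h{\left(V \right)} = -296$
$x{\left(F,Y \right)} = - \frac{617}{195} + \frac{Y}{F}$ ($x{\left(F,Y \right)} = \left(-617\right) \frac{1}{195} + \frac{Y}{F} = - \frac{617}{195} + \frac{Y}{F}$)
$L = \frac{1}{2218009}$ ($L = \frac{1}{2218305 - 296} = \frac{1}{2218009} \approx 4.5085 \cdot 10^{-7}$)
$\frac{-2501134 + L}{x{\left(599,-1466 \right)} + 3321191} = \frac{-2501134 + \frac{1}{2218009}}{\left(- \frac{617}{195} - \frac{1466}{599}\right) + 3321191} = - \frac{5547537722205}{2218009 \left(\left(- \frac{617}{195} - \frac{1466}{599}\right) + 3321191\right)} = - \frac{5547537722205}{2218009 \left(- \frac{655453}{116805} + 3321191\right)} = - \frac{5547537722205}{2218009 \cdot \frac{387931059302}{116805}} = \left(- \frac{5547537722205}{2218009}\right) \frac{116805}{387931059302} = - \frac{647980143642155025}{860434580911369718}$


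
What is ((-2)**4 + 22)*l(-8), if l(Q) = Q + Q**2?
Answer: 2128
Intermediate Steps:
((-2)**4 + 22)*l(-8) = ((-2)**4 + 22)*(-8*(1 - 8)) = (16 + 22)*(-8*(-7)) = 38*56 = 2128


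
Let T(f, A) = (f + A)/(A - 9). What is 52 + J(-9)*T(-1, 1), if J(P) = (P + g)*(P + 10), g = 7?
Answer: 52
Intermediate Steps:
T(f, A) = (A + f)/(-9 + A)
J(P) = (7 + P)*(10 + P) (J(P) = (P + 7)*(P + 10) = (7 + P)*(10 + P))
52 + J(-9)*T(-1, 1) = 52 + (70 + (-9)**2 + 17*(-9))*((1 - 1)/(-9 + 1)) = 52 + (70 + 81 - 153)*(0/(-8)) = 52 - (-1)*0/4 = 52 - 2*0 = 52 + 0 = 52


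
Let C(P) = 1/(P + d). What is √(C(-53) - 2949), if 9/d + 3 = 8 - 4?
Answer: I*√1427327/22 ≈ 54.305*I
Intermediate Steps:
d = 9 (d = 9/(-3 + (8 - 4)) = 9/(-3 + 4) = 9/1 = 9*1 = 9)
C(P) = 1/(9 + P) (C(P) = 1/(P + 9) = 1/(9 + P))
√(C(-53) - 2949) = √(1/(9 - 53) - 2949) = √(1/(-44) - 2949) = √(-1/44 - 2949) = √(-129757/44) = I*√1427327/22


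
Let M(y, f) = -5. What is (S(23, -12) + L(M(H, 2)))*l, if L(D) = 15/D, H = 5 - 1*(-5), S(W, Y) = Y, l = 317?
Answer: -4755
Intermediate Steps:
H = 10 (H = 5 + 5 = 10)
(S(23, -12) + L(M(H, 2)))*l = (-12 + 15/(-5))*317 = (-12 + 15*(-⅕))*317 = (-12 - 3)*317 = -15*317 = -4755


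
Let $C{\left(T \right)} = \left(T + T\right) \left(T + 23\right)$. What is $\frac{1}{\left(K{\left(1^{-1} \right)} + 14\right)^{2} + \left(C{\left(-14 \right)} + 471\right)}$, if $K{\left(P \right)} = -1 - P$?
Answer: $\frac{1}{363} \approx 0.0027548$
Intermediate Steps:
$C{\left(T \right)} = 2 T \left(23 + T\right)$
$\frac{1}{\left(K{\left(1^{-1} \right)} + 14\right)^{2} + \left(C{\left(-14 \right)} + 471\right)} = \frac{1}{\left(\left(-1 - 1^{-1}\right) + 14\right)^{2} + \left(2 \left(-14\right) \left(23 - 14\right) + 471\right)} = \frac{1}{\left(\left(-1 - 1\right) + 14\right)^{2} + \left(2 \left(-14\right) 9 + 471\right)} = \frac{1}{\left(\left(-1 - 1\right) + 14\right)^{2} + \left(-252 + 471\right)} = \frac{1}{\left(-2 + 14\right)^{2} + 219} = \frac{1}{12^{2} + 219} = \frac{1}{144 + 219} = \frac{1}{363}$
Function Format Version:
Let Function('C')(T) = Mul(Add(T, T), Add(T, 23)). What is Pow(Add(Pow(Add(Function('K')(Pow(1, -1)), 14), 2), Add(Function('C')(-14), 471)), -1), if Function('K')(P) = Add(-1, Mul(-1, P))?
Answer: Rational(1, 363) ≈ 0.0027548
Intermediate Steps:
Function('C')(T) = Mul(2, T, Add(23, T)) (Function('C')(T) = Mul(Mul(2, T), Add(23, T)) = Mul(2, T, Add(23, T)))
Pow(Add(Pow(Add(Function('K')(Pow(1, -1)), 14), 2), Add(Function('C')(-14), 471)), -1) = Pow(Add(Pow(Add(Add(-1, Mul(-1, Pow(1, -1))), 14), 2), Add(Mul(2, -14, Add(23, -14)), 471)), -1) = Pow(Add(Pow(Add(Add(-1, Mul(-1, 1)), 14), 2), Add(Mul(2, -14, 9), 471)), -1) = Pow(Add(Pow(Add(Add(-1, -1), 14), 2), Add(-252, 471)), -1) = Pow(Add(Pow(Add(-2, 14), 2), 219), -1) = Pow(Add(Pow(12, 2), 219), -1) = Pow(Add(144, 219), -1) = Pow(363, -1) = Rational(1, 363)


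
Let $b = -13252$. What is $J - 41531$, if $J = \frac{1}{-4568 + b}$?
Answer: $- \frac{740082421}{17820} \approx -41531.0$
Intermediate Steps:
$J = - \frac{1}{17820}$ ($J = \frac{1}{-4568 - 13252} = \frac{1}{-17820} = - \frac{1}{17820} \approx -5.6117 \cdot 10^{-5}$)
$J - 41531 = - \frac{1}{17820} - 41531 = - \frac{740082421}{17820}$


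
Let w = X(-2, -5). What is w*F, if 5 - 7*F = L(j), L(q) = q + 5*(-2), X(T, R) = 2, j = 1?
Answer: 4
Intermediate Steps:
L(q) = -10 + q (L(q) = q - 10 = -10 + q)
w = 2
F = 2 (F = 5/7 - (-10 + 1)/7 = 5/7 - 1/7*(-9) = 5/7 + 9/7 = 2)
w*F = 2*2 = 4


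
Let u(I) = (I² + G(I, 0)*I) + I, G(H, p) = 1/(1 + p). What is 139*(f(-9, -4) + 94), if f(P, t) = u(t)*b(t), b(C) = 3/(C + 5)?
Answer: 16402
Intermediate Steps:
b(C) = 3/(5 + C)
u(I) = I² + 2*I (u(I) = (I² + I/(1 + 0)) + I = (I² + I/1) + I = (I² + 1*I) + I = (I² + I) + I = (I + I²) + I = I² + 2*I)
f(P, t) = 3*t*(2 + t)/(5 + t) (f(P, t) = (t*(2 + t))*(3/(5 + t)) = 3*t*(2 + t)/(5 + t))
139*(f(-9, -4) + 94) = 139*(3*(-4)*(2 - 4)/(5 - 4) + 94) = 139*(3*(-4)*(-2)/1 + 94) = 139*(3*(-4)*1*(-2) + 94) = 139*(24 + 94) = 139*118 = 16402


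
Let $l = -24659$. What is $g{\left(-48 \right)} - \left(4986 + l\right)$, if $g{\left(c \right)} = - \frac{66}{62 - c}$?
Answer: $\frac{98362}{5} \approx 19672.0$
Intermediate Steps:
$g{\left(-48 \right)} - \left(4986 + l\right) = \frac{66}{-62 - 48} - \left(4986 - 24659\right) = \frac{66}{-110} - -19673 = 66 \left(- \frac{1}{110}\right) + 19673 = - \frac{3}{5} + 19673 = \frac{98362}{5}$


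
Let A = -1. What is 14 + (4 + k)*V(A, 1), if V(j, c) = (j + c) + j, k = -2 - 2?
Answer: 14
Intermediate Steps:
k = -4
V(j, c) = c + 2*j (V(j, c) = (c + j) + j = c + 2*j)
14 + (4 + k)*V(A, 1) = 14 + (4 - 4)*(1 + 2*(-1)) = 14 + 0*(1 - 2) = 14 + 0*(-1) = 14 + 0 = 14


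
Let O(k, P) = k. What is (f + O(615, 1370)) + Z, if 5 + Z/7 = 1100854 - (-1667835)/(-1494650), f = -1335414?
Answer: 1904523740951/298930 ≈ 6.3711e+6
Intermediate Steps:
Z = 2303535206021/298930 (Z = -35 + 7*(1100854 - (-1667835)/(-1494650)) = -35 + 7*(1100854 - (-1667835)*(-1)/1494650) = -35 + 7*(1100854 - 1*333567/298930) = -35 + 7*(1100854 - 333567/298930) = -35 + 7*(329077952653/298930) = -35 + 2303545668571/298930 = 2303535206021/298930 ≈ 7.7059e+6)
(f + O(615, 1370)) + Z = (-1335414 + 615) + 2303535206021/298930 = -1334799 + 2303535206021/298930 = 1904523740951/298930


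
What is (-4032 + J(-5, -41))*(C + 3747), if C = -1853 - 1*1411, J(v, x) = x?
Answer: -1967259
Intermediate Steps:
C = -3264 (C = -1853 - 1411 = -3264)
(-4032 + J(-5, -41))*(C + 3747) = (-4032 - 41)*(-3264 + 3747) = -4073*483 = -1967259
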